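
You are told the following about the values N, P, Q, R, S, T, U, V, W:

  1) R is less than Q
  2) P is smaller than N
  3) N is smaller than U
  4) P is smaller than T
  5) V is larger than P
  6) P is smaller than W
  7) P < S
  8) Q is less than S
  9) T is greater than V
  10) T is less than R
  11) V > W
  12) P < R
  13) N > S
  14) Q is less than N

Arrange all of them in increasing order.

Each adjacent pair is fixed by a given relation: P < W; W < V; V < T; T < R; R < Q; Q < S; S < N; N < U. Chaining them end to end gives the full order.

P < W < V < T < R < Q < S < N < U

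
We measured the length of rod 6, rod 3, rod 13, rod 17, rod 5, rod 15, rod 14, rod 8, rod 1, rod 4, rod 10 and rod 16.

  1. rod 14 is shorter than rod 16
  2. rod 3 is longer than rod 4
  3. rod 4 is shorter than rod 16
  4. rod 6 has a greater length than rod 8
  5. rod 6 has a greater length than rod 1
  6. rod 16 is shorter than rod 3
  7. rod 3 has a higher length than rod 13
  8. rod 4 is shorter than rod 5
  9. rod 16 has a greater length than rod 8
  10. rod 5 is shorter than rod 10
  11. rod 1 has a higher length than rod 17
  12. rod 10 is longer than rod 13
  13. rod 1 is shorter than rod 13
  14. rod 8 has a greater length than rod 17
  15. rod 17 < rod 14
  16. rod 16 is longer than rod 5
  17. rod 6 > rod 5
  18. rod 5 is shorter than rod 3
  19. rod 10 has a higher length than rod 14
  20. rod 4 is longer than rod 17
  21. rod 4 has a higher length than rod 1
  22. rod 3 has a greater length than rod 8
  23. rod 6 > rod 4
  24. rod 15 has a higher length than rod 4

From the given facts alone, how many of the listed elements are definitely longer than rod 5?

4

The elements the relations force above rod 5 are rod 6, rod 10, rod 16, rod 3 — no chain reaches any other.
That is 4.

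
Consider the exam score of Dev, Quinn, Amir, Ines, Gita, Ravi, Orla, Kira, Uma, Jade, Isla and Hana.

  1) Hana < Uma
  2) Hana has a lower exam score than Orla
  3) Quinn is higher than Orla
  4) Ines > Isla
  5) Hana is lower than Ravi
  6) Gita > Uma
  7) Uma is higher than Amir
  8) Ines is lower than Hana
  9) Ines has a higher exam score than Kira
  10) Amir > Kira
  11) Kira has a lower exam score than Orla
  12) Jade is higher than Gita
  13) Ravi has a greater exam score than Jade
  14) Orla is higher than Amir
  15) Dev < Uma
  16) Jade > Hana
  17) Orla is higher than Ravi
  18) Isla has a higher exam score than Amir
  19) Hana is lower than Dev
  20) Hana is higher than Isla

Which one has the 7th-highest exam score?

Dev

The consecutive relations fix a unique order: Kira < Amir < Isla < Ines < Hana < Dev < Uma < Gita < Jade < Ravi < Orla < Quinn.
The 7th largest is Dev.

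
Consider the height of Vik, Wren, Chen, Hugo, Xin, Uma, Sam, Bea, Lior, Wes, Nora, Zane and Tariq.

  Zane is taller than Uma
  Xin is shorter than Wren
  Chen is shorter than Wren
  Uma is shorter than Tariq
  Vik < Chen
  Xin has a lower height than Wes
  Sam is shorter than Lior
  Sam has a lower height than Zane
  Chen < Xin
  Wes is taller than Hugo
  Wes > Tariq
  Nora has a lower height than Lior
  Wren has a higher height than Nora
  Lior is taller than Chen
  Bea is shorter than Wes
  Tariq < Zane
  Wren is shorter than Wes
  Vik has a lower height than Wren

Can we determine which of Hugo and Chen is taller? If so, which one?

undetermined

Following every chain through Chen: above Chen we get Lior, Xin, Wren, Wes; below Chen we get Vik.
Hugo is not reached, and no chain runs the other way from Hugo to Chen.
So the given relations leave the order of Chen and Hugo undetermined.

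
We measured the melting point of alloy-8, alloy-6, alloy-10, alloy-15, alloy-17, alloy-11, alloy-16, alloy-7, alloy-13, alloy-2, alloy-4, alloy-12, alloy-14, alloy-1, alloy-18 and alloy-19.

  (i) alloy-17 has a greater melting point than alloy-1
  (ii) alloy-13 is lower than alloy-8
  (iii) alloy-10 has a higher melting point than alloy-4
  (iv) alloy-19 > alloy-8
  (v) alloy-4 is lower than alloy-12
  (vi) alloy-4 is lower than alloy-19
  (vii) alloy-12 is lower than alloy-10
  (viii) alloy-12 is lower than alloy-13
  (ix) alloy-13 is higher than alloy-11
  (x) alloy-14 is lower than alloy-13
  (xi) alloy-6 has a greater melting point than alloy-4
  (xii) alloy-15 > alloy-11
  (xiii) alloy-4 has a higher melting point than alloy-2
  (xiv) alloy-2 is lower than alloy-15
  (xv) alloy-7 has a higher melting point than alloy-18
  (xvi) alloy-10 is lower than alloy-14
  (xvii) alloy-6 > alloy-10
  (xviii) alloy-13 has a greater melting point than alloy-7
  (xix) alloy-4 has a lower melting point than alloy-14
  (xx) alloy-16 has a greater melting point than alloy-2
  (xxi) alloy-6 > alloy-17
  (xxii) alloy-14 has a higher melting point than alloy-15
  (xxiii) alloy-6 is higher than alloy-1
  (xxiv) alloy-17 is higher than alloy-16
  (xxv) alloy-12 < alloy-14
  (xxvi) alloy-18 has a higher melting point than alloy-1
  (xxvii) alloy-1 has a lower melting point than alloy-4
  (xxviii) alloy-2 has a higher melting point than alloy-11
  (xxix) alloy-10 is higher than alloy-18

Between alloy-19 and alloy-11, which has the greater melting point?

alloy-19

Link the given pairs in sequence: alloy-11 < alloy-2; alloy-2 < alloy-4; alloy-4 < alloy-14; alloy-14 < alloy-13; alloy-13 < alloy-8; alloy-8 < alloy-19.
Together: alloy-11 < alloy-2 < alloy-4 < alloy-14 < alloy-13 < alloy-8 < alloy-19.
So alloy-11 < alloy-19; alloy-19 is the higher of the two.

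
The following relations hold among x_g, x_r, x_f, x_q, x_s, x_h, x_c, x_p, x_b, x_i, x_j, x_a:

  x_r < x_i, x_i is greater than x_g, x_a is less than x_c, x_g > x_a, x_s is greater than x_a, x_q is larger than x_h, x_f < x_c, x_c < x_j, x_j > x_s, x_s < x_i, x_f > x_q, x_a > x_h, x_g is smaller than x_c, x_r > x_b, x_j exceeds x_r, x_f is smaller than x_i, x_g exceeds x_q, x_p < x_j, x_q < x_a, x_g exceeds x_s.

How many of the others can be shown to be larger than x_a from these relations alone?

The elements the relations force above x_a are x_s, x_g, x_c, x_j, x_i — no chain reaches any other.
That is 5.

5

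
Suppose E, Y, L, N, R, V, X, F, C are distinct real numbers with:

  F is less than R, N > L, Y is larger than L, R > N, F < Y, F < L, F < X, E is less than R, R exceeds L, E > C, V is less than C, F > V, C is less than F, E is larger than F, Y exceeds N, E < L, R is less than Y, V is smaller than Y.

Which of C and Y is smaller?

Link the given pairs in sequence: C < F; F < E; E < L; L < N; N < R; R < Y.
Chaining these gives C < F < E < L < N < R < Y.
So C < Y; C is the smaller of the two.

C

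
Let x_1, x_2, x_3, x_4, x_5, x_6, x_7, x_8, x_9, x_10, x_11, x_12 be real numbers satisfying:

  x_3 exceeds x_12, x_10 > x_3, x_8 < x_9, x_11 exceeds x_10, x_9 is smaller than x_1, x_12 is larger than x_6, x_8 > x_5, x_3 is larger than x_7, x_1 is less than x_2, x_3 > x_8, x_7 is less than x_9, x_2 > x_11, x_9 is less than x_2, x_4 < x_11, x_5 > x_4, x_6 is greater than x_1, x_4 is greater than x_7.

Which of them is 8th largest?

x_9

Piecing the relations together gives one ordering: x_7 < x_4 < x_5 < x_8 < x_9 < x_1 < x_6 < x_12 < x_3 < x_10 < x_11 < x_2.
The 8th largest is x_9.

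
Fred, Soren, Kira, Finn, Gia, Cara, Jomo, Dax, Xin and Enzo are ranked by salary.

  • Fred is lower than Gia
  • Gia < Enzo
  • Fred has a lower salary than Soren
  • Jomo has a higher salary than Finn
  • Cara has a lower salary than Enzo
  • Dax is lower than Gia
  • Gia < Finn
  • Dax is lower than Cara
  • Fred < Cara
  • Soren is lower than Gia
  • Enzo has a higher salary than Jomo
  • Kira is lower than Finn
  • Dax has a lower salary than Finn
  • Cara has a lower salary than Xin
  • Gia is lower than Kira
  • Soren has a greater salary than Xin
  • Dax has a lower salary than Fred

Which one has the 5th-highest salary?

Gia

Chaining the given pairs: Dax < Fred < Cara < Xin < Soren < Gia < Kira < Finn < Jomo < Enzo.
The 5th largest is Gia.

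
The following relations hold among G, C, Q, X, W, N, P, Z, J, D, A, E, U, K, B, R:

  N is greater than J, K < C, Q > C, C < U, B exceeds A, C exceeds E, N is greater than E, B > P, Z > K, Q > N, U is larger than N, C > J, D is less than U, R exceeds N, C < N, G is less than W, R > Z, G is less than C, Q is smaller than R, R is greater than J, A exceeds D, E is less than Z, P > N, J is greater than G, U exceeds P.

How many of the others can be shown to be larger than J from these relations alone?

7

Directly above J: C, N, R.
One step further: P, Q, U (6 so far).
One step further: B (7 so far).
No other element is forced above J by the given relations, so the count is 7.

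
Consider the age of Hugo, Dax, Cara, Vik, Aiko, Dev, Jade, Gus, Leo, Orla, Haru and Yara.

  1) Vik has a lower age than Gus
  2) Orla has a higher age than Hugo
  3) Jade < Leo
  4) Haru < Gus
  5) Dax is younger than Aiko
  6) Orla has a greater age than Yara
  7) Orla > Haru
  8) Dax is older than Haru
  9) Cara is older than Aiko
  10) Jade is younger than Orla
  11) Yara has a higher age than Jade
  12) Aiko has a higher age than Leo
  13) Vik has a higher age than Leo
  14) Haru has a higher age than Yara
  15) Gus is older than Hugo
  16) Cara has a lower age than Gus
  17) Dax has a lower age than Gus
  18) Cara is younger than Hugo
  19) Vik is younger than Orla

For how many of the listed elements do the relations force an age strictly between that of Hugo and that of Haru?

3

Chaining upward from Haru reaches: Dax, Aiko, Cara, Gus, Orla.
Chaining downward from Hugo reaches: Jade, Yara, Leo, Dax, Aiko, Cara.
Strictly between Haru and Hugo are those in both lists: Dax, Aiko, Cara — 3 elements.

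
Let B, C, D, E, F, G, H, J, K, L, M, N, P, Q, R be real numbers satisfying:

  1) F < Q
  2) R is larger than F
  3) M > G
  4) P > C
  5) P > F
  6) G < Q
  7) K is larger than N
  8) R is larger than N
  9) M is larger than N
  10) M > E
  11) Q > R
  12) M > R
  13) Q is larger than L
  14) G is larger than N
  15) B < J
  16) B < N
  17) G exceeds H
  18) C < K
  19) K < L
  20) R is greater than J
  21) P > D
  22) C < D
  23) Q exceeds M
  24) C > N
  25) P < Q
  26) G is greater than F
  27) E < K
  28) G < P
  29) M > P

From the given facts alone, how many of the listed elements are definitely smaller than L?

Directly below L: K.
One step further: E, N, C (4 so far).
One step further: B (5 so far).
Nothing else is reachable below L; 5 in all.

5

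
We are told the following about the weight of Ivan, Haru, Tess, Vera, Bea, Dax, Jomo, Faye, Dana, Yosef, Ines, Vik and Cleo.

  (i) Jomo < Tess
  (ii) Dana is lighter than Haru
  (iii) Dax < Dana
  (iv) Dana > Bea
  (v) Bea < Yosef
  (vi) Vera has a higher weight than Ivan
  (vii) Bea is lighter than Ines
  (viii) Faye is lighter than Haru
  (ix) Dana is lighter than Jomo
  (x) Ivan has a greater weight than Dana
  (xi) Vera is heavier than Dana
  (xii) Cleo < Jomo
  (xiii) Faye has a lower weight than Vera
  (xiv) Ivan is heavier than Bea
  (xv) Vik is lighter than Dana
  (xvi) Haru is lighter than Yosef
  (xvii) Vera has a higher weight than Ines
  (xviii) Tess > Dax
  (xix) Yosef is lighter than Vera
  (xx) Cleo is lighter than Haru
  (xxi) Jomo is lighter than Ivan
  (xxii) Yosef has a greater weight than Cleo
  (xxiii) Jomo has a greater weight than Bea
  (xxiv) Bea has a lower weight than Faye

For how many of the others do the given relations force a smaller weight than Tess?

6

From Tess the given relations immediately reach Dax, Jomo.
From those, Cleo, Bea, Dana — 5 in total.
From those, Vik — 6 in total.
Nothing else is reachable below Tess; 6 in all.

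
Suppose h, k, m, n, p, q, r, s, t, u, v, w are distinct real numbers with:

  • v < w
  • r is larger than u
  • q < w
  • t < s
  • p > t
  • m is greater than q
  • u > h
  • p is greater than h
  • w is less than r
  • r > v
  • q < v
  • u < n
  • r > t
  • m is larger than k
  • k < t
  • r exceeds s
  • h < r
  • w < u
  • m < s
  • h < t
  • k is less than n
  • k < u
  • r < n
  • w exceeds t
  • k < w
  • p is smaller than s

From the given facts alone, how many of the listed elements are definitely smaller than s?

From s the given relations immediately reach m, t, p.
From those, q, k, h — 6 in total.
No other element is forced below s by the given relations, so the count is 6.

6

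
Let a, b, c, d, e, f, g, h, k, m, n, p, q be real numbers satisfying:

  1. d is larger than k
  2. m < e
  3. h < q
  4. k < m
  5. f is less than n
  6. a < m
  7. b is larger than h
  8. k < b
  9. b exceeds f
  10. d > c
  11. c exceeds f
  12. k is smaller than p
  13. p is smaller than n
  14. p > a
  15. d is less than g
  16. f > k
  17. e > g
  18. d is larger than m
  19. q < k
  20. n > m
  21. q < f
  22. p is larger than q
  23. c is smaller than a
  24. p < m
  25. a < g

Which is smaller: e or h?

h

h < q and q < k give h < k.
Then k < f extends the chain to f.
Then f < c extends the chain to c.
With c < a: h < q < k < f < c < a.
With a < p: h < q < k < f < c < a < p.
With p < m: h < q < k < f < c < a < p < m.
With m < d: h < q < k < f < c < a < p < m < d.
Then d < g extends the chain to g.
With g < e: h < q < k < f < c < a < p < m < d < g < e.
So h < e; h is the smaller of the two.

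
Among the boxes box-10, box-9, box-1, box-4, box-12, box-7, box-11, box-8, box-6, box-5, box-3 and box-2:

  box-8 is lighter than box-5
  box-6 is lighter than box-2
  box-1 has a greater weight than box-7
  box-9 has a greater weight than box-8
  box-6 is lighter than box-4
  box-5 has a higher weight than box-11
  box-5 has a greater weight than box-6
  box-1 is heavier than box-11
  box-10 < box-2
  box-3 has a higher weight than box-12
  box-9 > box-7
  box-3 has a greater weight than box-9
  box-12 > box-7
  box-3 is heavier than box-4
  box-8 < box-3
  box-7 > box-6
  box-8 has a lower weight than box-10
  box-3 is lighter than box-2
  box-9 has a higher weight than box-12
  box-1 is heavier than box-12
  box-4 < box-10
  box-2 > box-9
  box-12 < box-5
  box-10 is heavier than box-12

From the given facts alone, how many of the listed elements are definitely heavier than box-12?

From box-12 the given relations immediately reach box-9, box-5, box-3, box-10, box-1.
From those, box-2 — 6 in total.
No other element is forced above box-12 by the given relations, so the count is 6.

6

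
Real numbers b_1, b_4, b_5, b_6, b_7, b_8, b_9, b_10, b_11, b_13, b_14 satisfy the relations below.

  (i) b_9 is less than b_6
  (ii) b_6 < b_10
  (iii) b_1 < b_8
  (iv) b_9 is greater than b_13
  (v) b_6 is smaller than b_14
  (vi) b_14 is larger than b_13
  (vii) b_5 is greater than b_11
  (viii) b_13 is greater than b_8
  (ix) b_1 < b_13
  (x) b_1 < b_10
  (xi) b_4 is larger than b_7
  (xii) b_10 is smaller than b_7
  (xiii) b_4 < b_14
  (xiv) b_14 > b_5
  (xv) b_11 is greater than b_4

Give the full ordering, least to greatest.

The consecutive links are each given: b_1 < b_8; b_8 < b_13; b_13 < b_9; b_9 < b_6; b_6 < b_10; b_10 < b_7; b_7 < b_4; b_4 < b_11; b_11 < b_5; b_5 < b_14.

b_1 < b_8 < b_13 < b_9 < b_6 < b_10 < b_7 < b_4 < b_11 < b_5 < b_14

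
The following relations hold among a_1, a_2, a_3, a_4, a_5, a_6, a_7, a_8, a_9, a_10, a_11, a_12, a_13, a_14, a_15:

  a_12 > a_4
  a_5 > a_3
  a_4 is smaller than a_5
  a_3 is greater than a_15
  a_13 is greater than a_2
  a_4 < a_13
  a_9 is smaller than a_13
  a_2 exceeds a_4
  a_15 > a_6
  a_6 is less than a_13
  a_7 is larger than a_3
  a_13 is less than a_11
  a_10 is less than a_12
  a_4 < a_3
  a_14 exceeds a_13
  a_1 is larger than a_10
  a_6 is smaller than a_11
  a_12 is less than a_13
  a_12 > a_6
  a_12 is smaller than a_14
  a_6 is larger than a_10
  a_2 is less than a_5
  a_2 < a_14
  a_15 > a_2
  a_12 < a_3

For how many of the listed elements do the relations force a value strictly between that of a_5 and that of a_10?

Chaining upward from a_10 reaches: a_1, a_6, a_15, a_12, a_13, a_14, a_3, a_11, a_7.
Chaining downward from a_5 reaches: a_6, a_4, a_2, a_15, a_12, a_3.
Strictly between a_10 and a_5 are those in both lists: a_6, a_15, a_12, a_3 — 4 elements.

4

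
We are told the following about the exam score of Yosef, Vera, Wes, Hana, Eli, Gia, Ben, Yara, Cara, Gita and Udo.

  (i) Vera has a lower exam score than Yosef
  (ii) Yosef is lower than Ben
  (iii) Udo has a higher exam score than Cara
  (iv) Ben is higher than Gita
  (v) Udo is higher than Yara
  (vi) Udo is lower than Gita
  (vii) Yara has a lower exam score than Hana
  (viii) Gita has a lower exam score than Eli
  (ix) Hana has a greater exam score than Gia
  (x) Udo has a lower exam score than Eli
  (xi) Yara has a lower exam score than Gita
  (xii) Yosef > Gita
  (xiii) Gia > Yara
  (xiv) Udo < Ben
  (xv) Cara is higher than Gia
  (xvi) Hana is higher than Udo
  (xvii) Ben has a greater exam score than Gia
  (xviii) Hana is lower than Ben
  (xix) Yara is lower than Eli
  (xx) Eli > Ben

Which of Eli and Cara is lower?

Cara < Udo and Udo < Gita give Cara < Gita.
With Gita < Yosef: Cara < Udo < Gita < Yosef.
Then Yosef < Ben extends the chain to Ben.
Then Ben < Eli extends the chain to Eli.
So Cara < Eli; Cara is the lower of the two.

Cara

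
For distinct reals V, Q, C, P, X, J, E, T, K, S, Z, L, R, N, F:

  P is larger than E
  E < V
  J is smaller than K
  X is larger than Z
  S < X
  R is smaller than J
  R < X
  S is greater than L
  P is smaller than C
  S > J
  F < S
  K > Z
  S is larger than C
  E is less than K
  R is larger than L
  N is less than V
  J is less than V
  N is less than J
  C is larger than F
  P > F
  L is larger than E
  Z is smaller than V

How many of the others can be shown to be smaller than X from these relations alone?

From X the given relations immediately reach R, Z, S.
From those, L, F, J, C — 7 in total.
From those, E, N, P — 10 in total.
No other element is forced below X by the given relations, so the count is 10.

10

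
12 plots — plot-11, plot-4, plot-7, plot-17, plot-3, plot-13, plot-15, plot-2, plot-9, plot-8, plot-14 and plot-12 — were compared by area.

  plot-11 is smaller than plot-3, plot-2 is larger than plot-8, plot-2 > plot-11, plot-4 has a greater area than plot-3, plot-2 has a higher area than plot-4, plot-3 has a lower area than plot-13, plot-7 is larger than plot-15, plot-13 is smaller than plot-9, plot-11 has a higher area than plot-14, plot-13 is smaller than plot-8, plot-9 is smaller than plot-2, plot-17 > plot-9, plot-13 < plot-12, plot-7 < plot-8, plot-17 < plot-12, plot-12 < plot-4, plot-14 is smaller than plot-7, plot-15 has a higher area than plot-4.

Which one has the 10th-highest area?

plot-3

Piecing the relations together gives one ordering: plot-14 < plot-11 < plot-3 < plot-13 < plot-9 < plot-17 < plot-12 < plot-4 < plot-15 < plot-7 < plot-8 < plot-2.
The 10th largest is plot-3.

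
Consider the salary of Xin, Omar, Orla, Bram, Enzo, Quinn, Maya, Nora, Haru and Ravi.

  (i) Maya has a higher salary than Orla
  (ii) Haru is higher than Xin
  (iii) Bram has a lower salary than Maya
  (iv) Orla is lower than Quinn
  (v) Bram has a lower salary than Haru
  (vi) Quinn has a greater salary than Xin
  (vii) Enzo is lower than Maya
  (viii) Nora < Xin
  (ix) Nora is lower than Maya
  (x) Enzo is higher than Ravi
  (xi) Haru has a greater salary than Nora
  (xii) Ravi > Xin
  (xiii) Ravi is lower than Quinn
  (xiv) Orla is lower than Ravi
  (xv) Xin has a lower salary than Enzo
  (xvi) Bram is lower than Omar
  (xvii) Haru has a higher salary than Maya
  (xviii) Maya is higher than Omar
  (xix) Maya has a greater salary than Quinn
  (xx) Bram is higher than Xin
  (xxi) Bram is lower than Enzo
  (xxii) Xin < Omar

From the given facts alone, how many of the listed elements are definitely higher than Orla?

From Orla the given relations immediately reach Ravi, Quinn, Maya.
From those, Enzo, Haru — 5 in total.
Nothing else is reachable above Orla; 5 in all.

5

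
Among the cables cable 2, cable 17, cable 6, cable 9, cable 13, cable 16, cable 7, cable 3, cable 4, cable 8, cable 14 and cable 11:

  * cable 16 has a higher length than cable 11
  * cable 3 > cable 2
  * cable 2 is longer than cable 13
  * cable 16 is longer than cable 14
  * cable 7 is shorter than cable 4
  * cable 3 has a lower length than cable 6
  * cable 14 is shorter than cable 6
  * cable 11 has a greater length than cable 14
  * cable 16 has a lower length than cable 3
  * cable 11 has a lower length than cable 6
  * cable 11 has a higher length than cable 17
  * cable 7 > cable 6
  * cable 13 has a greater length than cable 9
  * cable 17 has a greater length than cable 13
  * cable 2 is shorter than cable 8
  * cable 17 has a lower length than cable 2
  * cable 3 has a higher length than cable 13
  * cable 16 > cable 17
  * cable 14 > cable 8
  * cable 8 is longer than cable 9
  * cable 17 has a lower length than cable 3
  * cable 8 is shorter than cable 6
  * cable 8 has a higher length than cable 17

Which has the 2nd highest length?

cable 7

Chaining the given pairs: cable 9 < cable 13 < cable 17 < cable 2 < cable 8 < cable 14 < cable 11 < cable 16 < cable 3 < cable 6 < cable 7 < cable 4.
Counting 2 from the largest end gives cable 7.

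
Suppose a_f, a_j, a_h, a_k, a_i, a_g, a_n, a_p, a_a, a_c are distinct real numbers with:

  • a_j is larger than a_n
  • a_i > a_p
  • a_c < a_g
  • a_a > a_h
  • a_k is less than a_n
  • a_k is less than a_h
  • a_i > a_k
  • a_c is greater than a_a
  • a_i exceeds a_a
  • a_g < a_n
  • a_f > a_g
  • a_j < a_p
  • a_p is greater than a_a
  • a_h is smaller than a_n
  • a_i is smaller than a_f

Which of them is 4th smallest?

Chaining the given pairs: a_k < a_h < a_a < a_c < a_g < a_n < a_j < a_p < a_i < a_f.
The 4th smallest is a_c.

a_c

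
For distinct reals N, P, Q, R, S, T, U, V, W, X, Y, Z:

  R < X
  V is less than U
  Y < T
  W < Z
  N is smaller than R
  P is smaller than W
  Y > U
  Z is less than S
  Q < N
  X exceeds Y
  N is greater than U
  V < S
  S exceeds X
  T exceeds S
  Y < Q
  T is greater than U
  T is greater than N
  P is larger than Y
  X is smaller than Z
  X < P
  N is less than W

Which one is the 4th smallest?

Piecing the relations together gives one ordering: V < U < Y < Q < N < R < X < P < W < Z < S < T.
Counting 4 from the smallest end gives Q.

Q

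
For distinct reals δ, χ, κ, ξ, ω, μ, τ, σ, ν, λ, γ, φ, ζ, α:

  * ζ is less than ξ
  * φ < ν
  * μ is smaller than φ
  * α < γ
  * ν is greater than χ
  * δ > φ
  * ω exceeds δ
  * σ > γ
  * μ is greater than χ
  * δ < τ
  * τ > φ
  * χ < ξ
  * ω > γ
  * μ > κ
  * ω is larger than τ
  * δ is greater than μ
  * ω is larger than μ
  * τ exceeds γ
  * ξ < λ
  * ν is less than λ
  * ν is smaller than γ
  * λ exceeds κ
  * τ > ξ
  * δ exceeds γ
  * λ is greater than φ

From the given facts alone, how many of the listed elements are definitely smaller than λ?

7

The elements the relations force below λ are κ, χ, μ, φ, ζ, ν, ξ — no chain reaches any other.
That is 7.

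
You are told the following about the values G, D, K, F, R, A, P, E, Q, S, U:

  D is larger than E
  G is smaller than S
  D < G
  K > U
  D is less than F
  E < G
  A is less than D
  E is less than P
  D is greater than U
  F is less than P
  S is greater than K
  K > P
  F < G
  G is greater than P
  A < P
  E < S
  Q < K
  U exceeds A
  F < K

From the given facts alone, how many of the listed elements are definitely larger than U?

6

The elements the relations force above U are D, F, P, G, K, S — no chain reaches any other.
That is 6.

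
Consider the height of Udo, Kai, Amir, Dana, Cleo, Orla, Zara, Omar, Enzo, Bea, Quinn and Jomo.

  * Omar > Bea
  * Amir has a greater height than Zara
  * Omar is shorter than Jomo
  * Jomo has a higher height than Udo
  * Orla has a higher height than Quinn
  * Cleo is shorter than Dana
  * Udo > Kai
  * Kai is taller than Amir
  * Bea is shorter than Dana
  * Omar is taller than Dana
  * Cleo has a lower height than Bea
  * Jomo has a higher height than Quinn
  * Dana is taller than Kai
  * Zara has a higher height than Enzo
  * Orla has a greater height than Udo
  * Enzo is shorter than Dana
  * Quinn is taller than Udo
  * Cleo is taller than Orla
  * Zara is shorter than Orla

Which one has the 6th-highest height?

Orla

Piecing the relations together gives one ordering: Enzo < Zara < Amir < Kai < Udo < Quinn < Orla < Cleo < Bea < Dana < Omar < Jomo.
The 6th largest is Orla.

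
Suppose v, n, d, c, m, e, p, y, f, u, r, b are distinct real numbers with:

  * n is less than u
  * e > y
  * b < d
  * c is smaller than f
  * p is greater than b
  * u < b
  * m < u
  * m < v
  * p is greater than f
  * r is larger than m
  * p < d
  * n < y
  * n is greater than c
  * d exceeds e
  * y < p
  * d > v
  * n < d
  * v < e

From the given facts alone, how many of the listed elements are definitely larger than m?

The elements the relations force above m are u, b, p, v, r, e, d — no chain reaches any other.
That is 7.

7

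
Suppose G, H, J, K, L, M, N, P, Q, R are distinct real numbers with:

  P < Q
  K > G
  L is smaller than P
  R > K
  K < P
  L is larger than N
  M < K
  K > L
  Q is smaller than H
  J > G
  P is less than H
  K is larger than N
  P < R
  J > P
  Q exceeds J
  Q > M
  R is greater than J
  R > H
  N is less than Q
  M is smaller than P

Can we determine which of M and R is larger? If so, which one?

Link the given pairs in sequence: M < P; P < J; J < Q; Q < H; H < R.
Chaining these gives M < P < J < Q < H < R.
So R is larger.

R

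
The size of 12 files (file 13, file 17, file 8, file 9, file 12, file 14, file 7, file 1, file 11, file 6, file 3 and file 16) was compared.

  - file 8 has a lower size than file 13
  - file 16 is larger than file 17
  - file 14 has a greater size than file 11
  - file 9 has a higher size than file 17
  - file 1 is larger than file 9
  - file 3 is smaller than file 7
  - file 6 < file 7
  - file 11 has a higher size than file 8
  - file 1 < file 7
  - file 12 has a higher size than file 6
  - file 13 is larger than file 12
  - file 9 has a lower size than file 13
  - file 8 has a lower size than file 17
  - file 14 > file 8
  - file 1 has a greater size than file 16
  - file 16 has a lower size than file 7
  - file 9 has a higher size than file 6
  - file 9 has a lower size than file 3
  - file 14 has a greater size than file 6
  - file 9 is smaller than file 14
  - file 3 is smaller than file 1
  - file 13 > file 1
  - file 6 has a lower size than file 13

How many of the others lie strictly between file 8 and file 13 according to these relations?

The relations place file 8 below file 13. An element lies strictly between them when it is forced above file 8 and also forced below file 13.
Above file 8: {file 11, file 17, file 9, file 14, file 3, file 16, file 1, file 7}. Below file 13: {file 6, file 12, file 17, file 9, file 3, file 16, file 1}.
Intersection: {file 17, file 9, file 3, file 16, file 1} — 5.

5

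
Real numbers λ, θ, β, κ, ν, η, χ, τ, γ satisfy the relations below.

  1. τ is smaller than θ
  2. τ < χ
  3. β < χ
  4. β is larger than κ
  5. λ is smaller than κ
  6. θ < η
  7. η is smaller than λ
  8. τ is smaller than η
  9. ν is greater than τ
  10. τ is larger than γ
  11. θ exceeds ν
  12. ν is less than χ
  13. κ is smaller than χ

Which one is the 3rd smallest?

The consecutive relations fix a unique order: γ < τ < ν < θ < η < λ < κ < β < χ.
Counting 3 from the smallest end gives ν.

ν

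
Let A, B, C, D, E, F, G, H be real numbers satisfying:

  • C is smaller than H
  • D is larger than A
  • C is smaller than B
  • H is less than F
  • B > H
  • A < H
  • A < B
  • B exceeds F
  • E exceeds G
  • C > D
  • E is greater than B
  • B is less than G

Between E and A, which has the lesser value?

A

Chaining the given relations: A < D < C < H < F < B < E.
So A < E; A is the smaller of the two.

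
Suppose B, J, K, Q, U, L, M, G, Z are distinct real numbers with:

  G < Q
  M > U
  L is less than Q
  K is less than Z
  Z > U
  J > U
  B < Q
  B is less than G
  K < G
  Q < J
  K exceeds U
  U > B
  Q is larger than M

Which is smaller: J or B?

B < U < K < G < Q < J, by transitivity through U, K, G, Q.
So B < J; B is the smaller of the two.

B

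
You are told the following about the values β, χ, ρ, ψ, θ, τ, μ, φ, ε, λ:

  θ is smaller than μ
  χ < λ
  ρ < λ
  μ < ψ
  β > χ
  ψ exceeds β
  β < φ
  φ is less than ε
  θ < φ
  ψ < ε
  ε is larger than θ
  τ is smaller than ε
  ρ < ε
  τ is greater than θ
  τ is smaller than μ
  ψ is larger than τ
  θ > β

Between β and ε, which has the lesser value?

β

Chaining the given relations: β < θ < τ < μ < ψ < ε.
So β < ε; β is the smaller of the two.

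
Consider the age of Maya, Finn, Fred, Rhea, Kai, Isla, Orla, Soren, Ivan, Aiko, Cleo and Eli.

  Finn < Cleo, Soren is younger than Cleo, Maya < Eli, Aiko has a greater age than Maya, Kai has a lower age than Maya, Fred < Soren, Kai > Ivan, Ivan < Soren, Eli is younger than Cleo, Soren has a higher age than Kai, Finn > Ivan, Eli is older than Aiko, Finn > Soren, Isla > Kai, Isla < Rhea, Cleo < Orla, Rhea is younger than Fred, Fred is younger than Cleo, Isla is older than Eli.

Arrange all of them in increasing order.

Ivan < Kai < Maya < Aiko < Eli < Isla < Rhea < Fred < Soren < Finn < Cleo < Orla

The consecutive links are each given: Ivan < Kai; Kai < Maya; Maya < Aiko; Aiko < Eli; Eli < Isla; Isla < Rhea; Rhea < Fred; Fred < Soren; Soren < Finn; Finn < Cleo; Cleo < Orla.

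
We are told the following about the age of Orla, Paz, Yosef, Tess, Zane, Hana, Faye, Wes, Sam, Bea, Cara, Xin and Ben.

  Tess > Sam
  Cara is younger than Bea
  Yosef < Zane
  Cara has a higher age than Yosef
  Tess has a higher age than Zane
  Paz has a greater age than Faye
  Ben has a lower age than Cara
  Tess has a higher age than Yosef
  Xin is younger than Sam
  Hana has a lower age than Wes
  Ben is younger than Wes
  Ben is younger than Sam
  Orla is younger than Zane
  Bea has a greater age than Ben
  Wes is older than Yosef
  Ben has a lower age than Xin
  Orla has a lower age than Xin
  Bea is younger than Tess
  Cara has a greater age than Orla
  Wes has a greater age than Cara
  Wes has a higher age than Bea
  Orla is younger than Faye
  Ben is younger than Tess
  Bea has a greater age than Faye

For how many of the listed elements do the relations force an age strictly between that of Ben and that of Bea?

1

Chaining upward from Ben reaches: Cara, Xin, Sam, Tess, Wes.
Chaining downward from Bea reaches: Yosef, Orla, Cara, Faye.
Strictly between Ben and Bea are those in both lists: Cara — 1 element.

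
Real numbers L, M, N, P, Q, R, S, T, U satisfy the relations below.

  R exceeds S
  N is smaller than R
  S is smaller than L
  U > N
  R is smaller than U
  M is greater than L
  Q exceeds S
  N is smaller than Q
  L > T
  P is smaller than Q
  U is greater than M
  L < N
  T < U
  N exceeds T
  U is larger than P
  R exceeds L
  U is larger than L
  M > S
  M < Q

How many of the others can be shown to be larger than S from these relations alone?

6

Directly above S: L, M, R, Q.
One step further: N, U (6 so far).
No other element is forced above S by the given relations, so the count is 6.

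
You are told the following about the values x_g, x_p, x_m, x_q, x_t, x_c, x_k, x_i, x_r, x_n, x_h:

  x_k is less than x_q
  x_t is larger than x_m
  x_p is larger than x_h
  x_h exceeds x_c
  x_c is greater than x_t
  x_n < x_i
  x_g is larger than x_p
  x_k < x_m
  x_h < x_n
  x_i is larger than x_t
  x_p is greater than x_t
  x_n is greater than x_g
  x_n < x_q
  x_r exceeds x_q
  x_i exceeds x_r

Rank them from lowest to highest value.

Nothing is placed below x_k, so it is least; from there x_k < x_m; x_m < x_t; x_t < x_c; x_c < x_h; x_h < x_p; x_p < x_g; x_g < x_n; x_n < x_q; x_q < x_r; x_r < x_i, each given directly.

x_k < x_m < x_t < x_c < x_h < x_p < x_g < x_n < x_q < x_r < x_i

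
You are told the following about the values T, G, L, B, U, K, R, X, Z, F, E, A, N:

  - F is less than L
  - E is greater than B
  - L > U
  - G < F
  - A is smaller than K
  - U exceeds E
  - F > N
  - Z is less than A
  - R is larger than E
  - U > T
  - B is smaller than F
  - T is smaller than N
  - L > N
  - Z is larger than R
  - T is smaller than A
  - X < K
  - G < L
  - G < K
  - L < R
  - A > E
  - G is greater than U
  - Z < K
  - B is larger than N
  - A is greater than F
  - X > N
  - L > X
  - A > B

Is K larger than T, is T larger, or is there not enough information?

T < N and N < B give T < B.
Then B < E extends the chain to E.
With E < U: T < N < B < E < U.
Then U < G extends the chain to G.
Then G < F extends the chain to F.
With F < L: T < N < B < E < U < G < F < L.
Then L < R extends the chain to R.
With R < Z: T < N < B < E < U < G < F < L < R < Z.
With Z < A: T < N < B < E < U < G < F < L < R < Z < A.
With A < K: T < N < B < E < U < G < F < L < R < Z < A < K.
So K is larger.

K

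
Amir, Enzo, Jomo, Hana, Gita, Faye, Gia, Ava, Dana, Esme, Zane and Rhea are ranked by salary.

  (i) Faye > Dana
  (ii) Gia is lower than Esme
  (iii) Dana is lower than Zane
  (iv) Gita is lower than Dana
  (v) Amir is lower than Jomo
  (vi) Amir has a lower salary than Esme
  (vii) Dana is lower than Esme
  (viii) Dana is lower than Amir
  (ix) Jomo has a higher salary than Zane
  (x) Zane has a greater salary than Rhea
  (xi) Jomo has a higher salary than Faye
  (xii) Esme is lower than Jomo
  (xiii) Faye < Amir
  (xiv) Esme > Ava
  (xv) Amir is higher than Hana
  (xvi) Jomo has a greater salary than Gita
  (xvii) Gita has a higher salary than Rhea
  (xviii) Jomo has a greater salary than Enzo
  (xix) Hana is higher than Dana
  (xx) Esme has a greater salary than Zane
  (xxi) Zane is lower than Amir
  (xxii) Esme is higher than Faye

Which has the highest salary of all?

Rhea is not greatest since Rhea < Zane; Gita is not greatest since Gita < Dana; Ava is not greatest since Ava < Esme; Dana is not greatest since Dana < Faye; Enzo is not greatest since Enzo < Jomo; Zane is not greatest since Zane < Esme; Hana is not greatest since Hana < Amir; Faye is not greatest since Faye < Esme; Amir is not greatest since Amir < Jomo; Gia is not greatest since Gia < Esme; Esme is not greatest since Esme < Jomo.
Only Jomo has nothing above it, so Jomo is the highest salary.

Jomo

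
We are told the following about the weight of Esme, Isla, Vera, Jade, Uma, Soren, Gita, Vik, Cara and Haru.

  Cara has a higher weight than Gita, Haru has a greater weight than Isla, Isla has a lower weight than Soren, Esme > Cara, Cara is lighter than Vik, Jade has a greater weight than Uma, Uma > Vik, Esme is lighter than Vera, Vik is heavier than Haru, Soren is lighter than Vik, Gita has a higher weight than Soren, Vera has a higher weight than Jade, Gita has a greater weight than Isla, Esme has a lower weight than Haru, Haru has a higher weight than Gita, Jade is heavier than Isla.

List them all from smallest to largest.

Nothing is placed below Isla, so it is least; from there Isla < Soren; Soren < Gita; Gita < Cara; Cara < Esme; Esme < Haru; Haru < Vik; Vik < Uma; Uma < Jade; Jade < Vera, each given directly.

Isla < Soren < Gita < Cara < Esme < Haru < Vik < Uma < Jade < Vera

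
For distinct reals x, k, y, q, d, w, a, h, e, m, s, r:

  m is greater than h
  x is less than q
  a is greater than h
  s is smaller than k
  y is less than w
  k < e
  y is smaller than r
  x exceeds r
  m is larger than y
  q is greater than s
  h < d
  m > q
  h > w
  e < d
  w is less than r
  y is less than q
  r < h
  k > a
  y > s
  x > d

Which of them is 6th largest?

Chaining the given pairs: s < y < w < r < h < a < k < e < d < x < q < m.
Counting 6 from the largest end gives k.

k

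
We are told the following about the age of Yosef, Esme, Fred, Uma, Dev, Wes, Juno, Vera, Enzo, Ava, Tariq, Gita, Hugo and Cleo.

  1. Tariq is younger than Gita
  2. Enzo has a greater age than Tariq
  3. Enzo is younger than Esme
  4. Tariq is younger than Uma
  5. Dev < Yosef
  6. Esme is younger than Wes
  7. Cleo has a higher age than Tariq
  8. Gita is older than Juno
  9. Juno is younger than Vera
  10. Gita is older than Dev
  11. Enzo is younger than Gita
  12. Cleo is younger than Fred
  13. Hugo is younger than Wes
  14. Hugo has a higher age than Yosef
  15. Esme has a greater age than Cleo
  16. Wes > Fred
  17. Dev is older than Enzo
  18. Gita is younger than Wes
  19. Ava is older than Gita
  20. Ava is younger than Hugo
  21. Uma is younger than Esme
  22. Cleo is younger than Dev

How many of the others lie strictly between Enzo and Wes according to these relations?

The relations place Enzo below Wes. An element lies strictly between them when it is forced above Enzo and also forced below Wes.
Above Enzo: {Dev, Yosef, Esme, Gita, Ava, Hugo}. Below Wes: {Tariq, Juno, Cleo, Uma, Dev, Yosef, Esme, Gita, Ava, Fred, Hugo}.
Intersection: {Dev, Yosef, Esme, Gita, Ava, Hugo} — 6.

6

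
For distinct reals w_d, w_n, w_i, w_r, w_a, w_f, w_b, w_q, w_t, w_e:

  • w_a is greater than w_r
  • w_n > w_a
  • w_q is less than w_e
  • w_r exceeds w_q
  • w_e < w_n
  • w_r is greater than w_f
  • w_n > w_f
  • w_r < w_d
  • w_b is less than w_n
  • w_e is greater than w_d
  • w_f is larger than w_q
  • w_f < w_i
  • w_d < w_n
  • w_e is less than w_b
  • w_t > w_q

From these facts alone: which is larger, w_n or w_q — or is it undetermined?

w_n

w_q < w_f and w_f < w_r give w_q < w_r.
With w_r < w_d: w_q < w_f < w_r < w_d.
Then w_d < w_e extends the chain to w_e.
Then w_e < w_b extends the chain to w_b.
Then w_b < w_n extends the chain to w_n.
So w_n is larger.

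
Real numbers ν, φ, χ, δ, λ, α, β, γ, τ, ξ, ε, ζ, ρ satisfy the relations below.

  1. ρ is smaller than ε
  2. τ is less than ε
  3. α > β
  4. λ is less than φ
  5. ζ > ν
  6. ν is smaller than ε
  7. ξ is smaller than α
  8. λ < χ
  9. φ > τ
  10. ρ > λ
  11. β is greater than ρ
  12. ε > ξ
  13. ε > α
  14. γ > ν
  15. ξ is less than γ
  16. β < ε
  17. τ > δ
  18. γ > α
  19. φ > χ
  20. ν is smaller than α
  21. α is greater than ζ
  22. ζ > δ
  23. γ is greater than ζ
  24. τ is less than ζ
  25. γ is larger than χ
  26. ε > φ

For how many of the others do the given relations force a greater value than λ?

Directly above λ: χ, ρ, φ.
One step further: β, ε, γ (6 so far).
One step further: α (7 so far).
Nothing else is reachable above λ; 7 in all.

7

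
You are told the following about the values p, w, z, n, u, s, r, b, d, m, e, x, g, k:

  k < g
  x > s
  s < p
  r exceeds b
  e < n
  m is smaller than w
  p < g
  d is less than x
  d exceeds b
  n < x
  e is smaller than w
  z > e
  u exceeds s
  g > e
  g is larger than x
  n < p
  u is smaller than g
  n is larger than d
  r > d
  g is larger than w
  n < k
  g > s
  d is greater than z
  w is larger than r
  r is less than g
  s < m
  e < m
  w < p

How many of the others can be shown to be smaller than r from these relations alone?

4

The elements the relations force below r are e, z, b, d — no chain reaches any other.
That is 4.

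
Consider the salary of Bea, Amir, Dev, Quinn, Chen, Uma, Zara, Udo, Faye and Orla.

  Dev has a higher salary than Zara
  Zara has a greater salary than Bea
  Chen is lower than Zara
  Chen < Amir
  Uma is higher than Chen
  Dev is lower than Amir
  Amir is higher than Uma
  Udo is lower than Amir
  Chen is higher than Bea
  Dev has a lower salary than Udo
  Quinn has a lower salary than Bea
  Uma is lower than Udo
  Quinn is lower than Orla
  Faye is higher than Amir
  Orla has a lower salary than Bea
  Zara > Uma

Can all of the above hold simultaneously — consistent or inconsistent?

consistent

Every relation is compatible with Quinn < Orla < Bea < Chen < Uma < Zara < Dev < Udo < Amir < Faye; the set is consistent.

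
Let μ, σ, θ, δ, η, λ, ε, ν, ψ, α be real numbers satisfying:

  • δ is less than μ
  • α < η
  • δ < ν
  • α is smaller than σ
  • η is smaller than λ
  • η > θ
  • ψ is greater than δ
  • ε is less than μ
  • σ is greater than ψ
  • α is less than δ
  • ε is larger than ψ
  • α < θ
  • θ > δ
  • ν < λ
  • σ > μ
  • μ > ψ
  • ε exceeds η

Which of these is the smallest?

Chaining upward from α: directly above it, δ, θ, η, σ; then ψ, ν, λ, ε, μ.
That covers every other element, and nothing is given below α, so α is the smallest.

α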